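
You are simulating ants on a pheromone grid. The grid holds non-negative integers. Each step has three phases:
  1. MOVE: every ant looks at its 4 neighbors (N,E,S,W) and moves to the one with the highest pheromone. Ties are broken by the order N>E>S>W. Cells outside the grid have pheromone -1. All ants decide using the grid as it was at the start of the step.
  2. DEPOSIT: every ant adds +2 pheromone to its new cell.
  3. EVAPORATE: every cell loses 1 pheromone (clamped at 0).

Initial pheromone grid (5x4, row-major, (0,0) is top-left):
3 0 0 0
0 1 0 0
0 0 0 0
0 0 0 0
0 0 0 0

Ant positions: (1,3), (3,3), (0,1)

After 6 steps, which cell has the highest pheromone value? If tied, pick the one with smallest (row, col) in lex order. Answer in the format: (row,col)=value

Answer: (1,3)=7

Derivation:
Step 1: ant0:(1,3)->N->(0,3) | ant1:(3,3)->N->(2,3) | ant2:(0,1)->W->(0,0)
  grid max=4 at (0,0)
Step 2: ant0:(0,3)->S->(1,3) | ant1:(2,3)->N->(1,3) | ant2:(0,0)->E->(0,1)
  grid max=3 at (0,0)
Step 3: ant0:(1,3)->N->(0,3) | ant1:(1,3)->N->(0,3) | ant2:(0,1)->W->(0,0)
  grid max=4 at (0,0)
Step 4: ant0:(0,3)->S->(1,3) | ant1:(0,3)->S->(1,3) | ant2:(0,0)->E->(0,1)
  grid max=5 at (1,3)
Step 5: ant0:(1,3)->N->(0,3) | ant1:(1,3)->N->(0,3) | ant2:(0,1)->W->(0,0)
  grid max=5 at (0,3)
Step 6: ant0:(0,3)->S->(1,3) | ant1:(0,3)->S->(1,3) | ant2:(0,0)->E->(0,1)
  grid max=7 at (1,3)
Final grid:
  3 1 0 4
  0 0 0 7
  0 0 0 0
  0 0 0 0
  0 0 0 0
Max pheromone 7 at (1,3)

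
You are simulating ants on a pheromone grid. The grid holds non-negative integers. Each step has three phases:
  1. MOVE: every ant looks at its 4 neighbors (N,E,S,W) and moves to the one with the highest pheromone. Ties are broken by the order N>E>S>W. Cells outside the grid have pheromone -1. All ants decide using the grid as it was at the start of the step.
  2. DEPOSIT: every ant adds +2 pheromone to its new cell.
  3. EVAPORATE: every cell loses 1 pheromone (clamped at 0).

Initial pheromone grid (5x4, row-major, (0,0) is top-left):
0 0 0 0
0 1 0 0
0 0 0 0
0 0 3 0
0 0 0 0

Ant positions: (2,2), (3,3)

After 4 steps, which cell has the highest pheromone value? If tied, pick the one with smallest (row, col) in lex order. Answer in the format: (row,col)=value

Step 1: ant0:(2,2)->S->(3,2) | ant1:(3,3)->W->(3,2)
  grid max=6 at (3,2)
Step 2: ant0:(3,2)->N->(2,2) | ant1:(3,2)->N->(2,2)
  grid max=5 at (3,2)
Step 3: ant0:(2,2)->S->(3,2) | ant1:(2,2)->S->(3,2)
  grid max=8 at (3,2)
Step 4: ant0:(3,2)->N->(2,2) | ant1:(3,2)->N->(2,2)
  grid max=7 at (3,2)
Final grid:
  0 0 0 0
  0 0 0 0
  0 0 5 0
  0 0 7 0
  0 0 0 0
Max pheromone 7 at (3,2)

Answer: (3,2)=7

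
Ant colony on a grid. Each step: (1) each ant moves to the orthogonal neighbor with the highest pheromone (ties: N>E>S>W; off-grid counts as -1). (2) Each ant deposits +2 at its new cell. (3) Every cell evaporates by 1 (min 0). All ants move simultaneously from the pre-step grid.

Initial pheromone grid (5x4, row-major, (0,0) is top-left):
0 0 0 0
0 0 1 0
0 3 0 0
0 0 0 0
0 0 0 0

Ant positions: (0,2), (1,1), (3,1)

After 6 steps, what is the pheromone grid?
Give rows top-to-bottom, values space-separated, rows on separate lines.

After step 1: ants at (1,2),(2,1),(2,1)
  0 0 0 0
  0 0 2 0
  0 6 0 0
  0 0 0 0
  0 0 0 0
After step 2: ants at (0,2),(1,1),(1,1)
  0 0 1 0
  0 3 1 0
  0 5 0 0
  0 0 0 0
  0 0 0 0
After step 3: ants at (1,2),(2,1),(2,1)
  0 0 0 0
  0 2 2 0
  0 8 0 0
  0 0 0 0
  0 0 0 0
After step 4: ants at (1,1),(1,1),(1,1)
  0 0 0 0
  0 7 1 0
  0 7 0 0
  0 0 0 0
  0 0 0 0
After step 5: ants at (2,1),(2,1),(2,1)
  0 0 0 0
  0 6 0 0
  0 12 0 0
  0 0 0 0
  0 0 0 0
After step 6: ants at (1,1),(1,1),(1,1)
  0 0 0 0
  0 11 0 0
  0 11 0 0
  0 0 0 0
  0 0 0 0

0 0 0 0
0 11 0 0
0 11 0 0
0 0 0 0
0 0 0 0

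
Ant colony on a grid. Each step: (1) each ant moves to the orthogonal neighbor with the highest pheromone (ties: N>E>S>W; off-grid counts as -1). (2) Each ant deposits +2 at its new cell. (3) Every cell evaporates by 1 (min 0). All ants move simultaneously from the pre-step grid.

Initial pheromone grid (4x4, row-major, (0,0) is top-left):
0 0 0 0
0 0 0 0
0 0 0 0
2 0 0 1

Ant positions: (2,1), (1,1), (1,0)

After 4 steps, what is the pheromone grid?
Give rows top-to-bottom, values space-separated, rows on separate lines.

After step 1: ants at (1,1),(0,1),(0,0)
  1 1 0 0
  0 1 0 0
  0 0 0 0
  1 0 0 0
After step 2: ants at (0,1),(1,1),(0,1)
  0 4 0 0
  0 2 0 0
  0 0 0 0
  0 0 0 0
After step 3: ants at (1,1),(0,1),(1,1)
  0 5 0 0
  0 5 0 0
  0 0 0 0
  0 0 0 0
After step 4: ants at (0,1),(1,1),(0,1)
  0 8 0 0
  0 6 0 0
  0 0 0 0
  0 0 0 0

0 8 0 0
0 6 0 0
0 0 0 0
0 0 0 0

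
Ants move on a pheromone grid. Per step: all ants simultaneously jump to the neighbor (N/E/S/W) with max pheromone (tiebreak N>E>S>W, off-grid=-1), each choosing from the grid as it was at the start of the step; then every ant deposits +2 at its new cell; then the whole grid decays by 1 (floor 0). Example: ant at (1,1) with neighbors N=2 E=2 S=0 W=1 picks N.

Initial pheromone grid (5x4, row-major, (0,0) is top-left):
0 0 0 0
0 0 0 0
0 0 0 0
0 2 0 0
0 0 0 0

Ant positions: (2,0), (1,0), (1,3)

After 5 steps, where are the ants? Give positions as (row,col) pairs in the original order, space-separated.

Step 1: ant0:(2,0)->N->(1,0) | ant1:(1,0)->N->(0,0) | ant2:(1,3)->N->(0,3)
  grid max=1 at (0,0)
Step 2: ant0:(1,0)->N->(0,0) | ant1:(0,0)->S->(1,0) | ant2:(0,3)->S->(1,3)
  grid max=2 at (0,0)
Step 3: ant0:(0,0)->S->(1,0) | ant1:(1,0)->N->(0,0) | ant2:(1,3)->N->(0,3)
  grid max=3 at (0,0)
Step 4: ant0:(1,0)->N->(0,0) | ant1:(0,0)->S->(1,0) | ant2:(0,3)->S->(1,3)
  grid max=4 at (0,0)
Step 5: ant0:(0,0)->S->(1,0) | ant1:(1,0)->N->(0,0) | ant2:(1,3)->N->(0,3)
  grid max=5 at (0,0)

(1,0) (0,0) (0,3)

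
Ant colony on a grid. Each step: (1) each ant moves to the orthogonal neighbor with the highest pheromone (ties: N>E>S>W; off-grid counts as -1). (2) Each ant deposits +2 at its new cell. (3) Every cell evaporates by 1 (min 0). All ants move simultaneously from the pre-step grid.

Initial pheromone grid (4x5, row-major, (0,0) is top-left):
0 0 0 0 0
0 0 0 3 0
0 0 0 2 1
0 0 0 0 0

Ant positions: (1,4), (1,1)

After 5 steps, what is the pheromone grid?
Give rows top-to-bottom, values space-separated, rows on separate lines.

After step 1: ants at (1,3),(0,1)
  0 1 0 0 0
  0 0 0 4 0
  0 0 0 1 0
  0 0 0 0 0
After step 2: ants at (2,3),(0,2)
  0 0 1 0 0
  0 0 0 3 0
  0 0 0 2 0
  0 0 0 0 0
After step 3: ants at (1,3),(0,3)
  0 0 0 1 0
  0 0 0 4 0
  0 0 0 1 0
  0 0 0 0 0
After step 4: ants at (0,3),(1,3)
  0 0 0 2 0
  0 0 0 5 0
  0 0 0 0 0
  0 0 0 0 0
After step 5: ants at (1,3),(0,3)
  0 0 0 3 0
  0 0 0 6 0
  0 0 0 0 0
  0 0 0 0 0

0 0 0 3 0
0 0 0 6 0
0 0 0 0 0
0 0 0 0 0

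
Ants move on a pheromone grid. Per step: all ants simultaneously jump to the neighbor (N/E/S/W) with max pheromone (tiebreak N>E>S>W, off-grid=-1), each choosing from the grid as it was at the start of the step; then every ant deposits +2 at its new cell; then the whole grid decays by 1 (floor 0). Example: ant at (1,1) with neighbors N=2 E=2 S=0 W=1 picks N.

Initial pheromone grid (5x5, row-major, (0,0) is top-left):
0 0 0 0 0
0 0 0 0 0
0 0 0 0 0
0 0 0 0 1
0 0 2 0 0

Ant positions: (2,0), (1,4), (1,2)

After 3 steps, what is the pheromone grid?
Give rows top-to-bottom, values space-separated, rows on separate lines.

After step 1: ants at (1,0),(0,4),(0,2)
  0 0 1 0 1
  1 0 0 0 0
  0 0 0 0 0
  0 0 0 0 0
  0 0 1 0 0
After step 2: ants at (0,0),(1,4),(0,3)
  1 0 0 1 0
  0 0 0 0 1
  0 0 0 0 0
  0 0 0 0 0
  0 0 0 0 0
After step 3: ants at (0,1),(0,4),(0,4)
  0 1 0 0 3
  0 0 0 0 0
  0 0 0 0 0
  0 0 0 0 0
  0 0 0 0 0

0 1 0 0 3
0 0 0 0 0
0 0 0 0 0
0 0 0 0 0
0 0 0 0 0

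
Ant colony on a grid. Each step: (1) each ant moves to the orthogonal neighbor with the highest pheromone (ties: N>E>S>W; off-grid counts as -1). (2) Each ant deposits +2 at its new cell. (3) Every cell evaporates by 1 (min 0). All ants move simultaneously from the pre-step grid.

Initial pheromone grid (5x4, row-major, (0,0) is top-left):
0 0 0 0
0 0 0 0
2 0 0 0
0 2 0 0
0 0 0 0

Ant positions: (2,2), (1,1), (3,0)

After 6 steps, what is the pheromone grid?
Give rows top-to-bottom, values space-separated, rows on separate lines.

After step 1: ants at (1,2),(0,1),(2,0)
  0 1 0 0
  0 0 1 0
  3 0 0 0
  0 1 0 0
  0 0 0 0
After step 2: ants at (0,2),(0,2),(1,0)
  0 0 3 0
  1 0 0 0
  2 0 0 0
  0 0 0 0
  0 0 0 0
After step 3: ants at (0,3),(0,3),(2,0)
  0 0 2 3
  0 0 0 0
  3 0 0 0
  0 0 0 0
  0 0 0 0
After step 4: ants at (0,2),(0,2),(1,0)
  0 0 5 2
  1 0 0 0
  2 0 0 0
  0 0 0 0
  0 0 0 0
After step 5: ants at (0,3),(0,3),(2,0)
  0 0 4 5
  0 0 0 0
  3 0 0 0
  0 0 0 0
  0 0 0 0
After step 6: ants at (0,2),(0,2),(1,0)
  0 0 7 4
  1 0 0 0
  2 0 0 0
  0 0 0 0
  0 0 0 0

0 0 7 4
1 0 0 0
2 0 0 0
0 0 0 0
0 0 0 0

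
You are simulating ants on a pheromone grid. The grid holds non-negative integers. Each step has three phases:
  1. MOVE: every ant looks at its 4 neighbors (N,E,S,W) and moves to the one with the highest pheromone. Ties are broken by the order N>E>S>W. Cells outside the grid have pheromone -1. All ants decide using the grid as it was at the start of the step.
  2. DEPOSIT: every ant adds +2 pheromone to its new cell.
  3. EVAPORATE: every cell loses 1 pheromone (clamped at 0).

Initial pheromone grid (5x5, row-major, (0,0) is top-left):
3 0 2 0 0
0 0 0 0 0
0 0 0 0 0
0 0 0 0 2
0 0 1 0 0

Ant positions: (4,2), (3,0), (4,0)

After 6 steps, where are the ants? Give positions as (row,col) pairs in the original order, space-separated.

Step 1: ant0:(4,2)->N->(3,2) | ant1:(3,0)->N->(2,0) | ant2:(4,0)->N->(3,0)
  grid max=2 at (0,0)
Step 2: ant0:(3,2)->N->(2,2) | ant1:(2,0)->S->(3,0) | ant2:(3,0)->N->(2,0)
  grid max=2 at (2,0)
Step 3: ant0:(2,2)->N->(1,2) | ant1:(3,0)->N->(2,0) | ant2:(2,0)->S->(3,0)
  grid max=3 at (2,0)
Step 4: ant0:(1,2)->N->(0,2) | ant1:(2,0)->S->(3,0) | ant2:(3,0)->N->(2,0)
  grid max=4 at (2,0)
Step 5: ant0:(0,2)->E->(0,3) | ant1:(3,0)->N->(2,0) | ant2:(2,0)->S->(3,0)
  grid max=5 at (2,0)
Step 6: ant0:(0,3)->E->(0,4) | ant1:(2,0)->S->(3,0) | ant2:(3,0)->N->(2,0)
  grid max=6 at (2,0)

(0,4) (3,0) (2,0)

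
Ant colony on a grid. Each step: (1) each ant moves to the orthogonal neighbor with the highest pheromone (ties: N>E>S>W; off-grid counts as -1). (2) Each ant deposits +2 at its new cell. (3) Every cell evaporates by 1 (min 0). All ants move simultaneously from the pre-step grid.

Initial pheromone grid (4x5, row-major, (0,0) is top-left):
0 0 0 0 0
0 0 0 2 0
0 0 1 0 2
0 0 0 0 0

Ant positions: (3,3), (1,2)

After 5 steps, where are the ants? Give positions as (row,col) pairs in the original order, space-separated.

Step 1: ant0:(3,3)->N->(2,3) | ant1:(1,2)->E->(1,3)
  grid max=3 at (1,3)
Step 2: ant0:(2,3)->N->(1,3) | ant1:(1,3)->S->(2,3)
  grid max=4 at (1,3)
Step 3: ant0:(1,3)->S->(2,3) | ant1:(2,3)->N->(1,3)
  grid max=5 at (1,3)
Step 4: ant0:(2,3)->N->(1,3) | ant1:(1,3)->S->(2,3)
  grid max=6 at (1,3)
Step 5: ant0:(1,3)->S->(2,3) | ant1:(2,3)->N->(1,3)
  grid max=7 at (1,3)

(2,3) (1,3)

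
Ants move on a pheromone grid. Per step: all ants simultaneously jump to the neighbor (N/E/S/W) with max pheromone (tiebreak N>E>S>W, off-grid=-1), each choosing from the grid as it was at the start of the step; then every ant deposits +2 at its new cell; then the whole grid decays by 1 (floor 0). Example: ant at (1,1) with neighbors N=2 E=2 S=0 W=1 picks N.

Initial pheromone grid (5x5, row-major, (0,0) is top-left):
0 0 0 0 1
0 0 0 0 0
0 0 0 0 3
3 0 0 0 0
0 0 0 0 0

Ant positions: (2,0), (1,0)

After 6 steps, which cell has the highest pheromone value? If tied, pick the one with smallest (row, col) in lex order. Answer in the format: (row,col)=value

Step 1: ant0:(2,0)->S->(3,0) | ant1:(1,0)->N->(0,0)
  grid max=4 at (3,0)
Step 2: ant0:(3,0)->N->(2,0) | ant1:(0,0)->E->(0,1)
  grid max=3 at (3,0)
Step 3: ant0:(2,0)->S->(3,0) | ant1:(0,1)->E->(0,2)
  grid max=4 at (3,0)
Step 4: ant0:(3,0)->N->(2,0) | ant1:(0,2)->E->(0,3)
  grid max=3 at (3,0)
Step 5: ant0:(2,0)->S->(3,0) | ant1:(0,3)->E->(0,4)
  grid max=4 at (3,0)
Step 6: ant0:(3,0)->N->(2,0) | ant1:(0,4)->S->(1,4)
  grid max=3 at (3,0)
Final grid:
  0 0 0 0 0
  0 0 0 0 1
  1 0 0 0 0
  3 0 0 0 0
  0 0 0 0 0
Max pheromone 3 at (3,0)

Answer: (3,0)=3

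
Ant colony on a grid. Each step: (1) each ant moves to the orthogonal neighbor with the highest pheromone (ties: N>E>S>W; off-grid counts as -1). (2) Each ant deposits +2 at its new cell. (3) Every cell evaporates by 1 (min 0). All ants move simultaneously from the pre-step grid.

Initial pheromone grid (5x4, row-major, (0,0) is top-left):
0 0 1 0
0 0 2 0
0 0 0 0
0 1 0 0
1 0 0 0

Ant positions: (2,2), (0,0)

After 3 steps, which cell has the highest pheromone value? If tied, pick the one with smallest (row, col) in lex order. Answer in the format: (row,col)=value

Answer: (1,2)=5

Derivation:
Step 1: ant0:(2,2)->N->(1,2) | ant1:(0,0)->E->(0,1)
  grid max=3 at (1,2)
Step 2: ant0:(1,2)->N->(0,2) | ant1:(0,1)->E->(0,2)
  grid max=3 at (0,2)
Step 3: ant0:(0,2)->S->(1,2) | ant1:(0,2)->S->(1,2)
  grid max=5 at (1,2)
Final grid:
  0 0 2 0
  0 0 5 0
  0 0 0 0
  0 0 0 0
  0 0 0 0
Max pheromone 5 at (1,2)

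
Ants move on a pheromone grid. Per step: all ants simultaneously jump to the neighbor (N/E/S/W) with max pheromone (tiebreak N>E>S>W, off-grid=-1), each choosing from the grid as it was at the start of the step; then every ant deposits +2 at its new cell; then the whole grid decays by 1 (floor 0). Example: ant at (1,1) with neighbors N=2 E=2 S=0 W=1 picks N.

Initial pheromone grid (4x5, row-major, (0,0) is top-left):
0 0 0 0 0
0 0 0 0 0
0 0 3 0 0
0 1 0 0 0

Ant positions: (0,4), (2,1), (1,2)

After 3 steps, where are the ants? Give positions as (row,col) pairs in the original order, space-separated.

Step 1: ant0:(0,4)->S->(1,4) | ant1:(2,1)->E->(2,2) | ant2:(1,2)->S->(2,2)
  grid max=6 at (2,2)
Step 2: ant0:(1,4)->N->(0,4) | ant1:(2,2)->N->(1,2) | ant2:(2,2)->N->(1,2)
  grid max=5 at (2,2)
Step 3: ant0:(0,4)->S->(1,4) | ant1:(1,2)->S->(2,2) | ant2:(1,2)->S->(2,2)
  grid max=8 at (2,2)

(1,4) (2,2) (2,2)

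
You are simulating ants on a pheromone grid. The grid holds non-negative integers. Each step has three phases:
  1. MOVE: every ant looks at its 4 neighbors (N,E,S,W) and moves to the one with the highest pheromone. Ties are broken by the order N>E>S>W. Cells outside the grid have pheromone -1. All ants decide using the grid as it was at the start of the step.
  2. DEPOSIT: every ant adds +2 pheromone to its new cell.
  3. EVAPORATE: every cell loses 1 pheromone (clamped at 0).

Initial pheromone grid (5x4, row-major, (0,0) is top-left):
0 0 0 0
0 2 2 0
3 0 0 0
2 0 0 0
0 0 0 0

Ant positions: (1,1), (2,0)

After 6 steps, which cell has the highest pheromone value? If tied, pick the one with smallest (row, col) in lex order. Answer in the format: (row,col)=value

Step 1: ant0:(1,1)->E->(1,2) | ant1:(2,0)->S->(3,0)
  grid max=3 at (1,2)
Step 2: ant0:(1,2)->W->(1,1) | ant1:(3,0)->N->(2,0)
  grid max=3 at (2,0)
Step 3: ant0:(1,1)->E->(1,2) | ant1:(2,0)->S->(3,0)
  grid max=3 at (1,2)
Step 4: ant0:(1,2)->W->(1,1) | ant1:(3,0)->N->(2,0)
  grid max=3 at (2,0)
Step 5: ant0:(1,1)->E->(1,2) | ant1:(2,0)->S->(3,0)
  grid max=3 at (1,2)
Step 6: ant0:(1,2)->W->(1,1) | ant1:(3,0)->N->(2,0)
  grid max=3 at (2,0)
Final grid:
  0 0 0 0
  0 2 2 0
  3 0 0 0
  2 0 0 0
  0 0 0 0
Max pheromone 3 at (2,0)

Answer: (2,0)=3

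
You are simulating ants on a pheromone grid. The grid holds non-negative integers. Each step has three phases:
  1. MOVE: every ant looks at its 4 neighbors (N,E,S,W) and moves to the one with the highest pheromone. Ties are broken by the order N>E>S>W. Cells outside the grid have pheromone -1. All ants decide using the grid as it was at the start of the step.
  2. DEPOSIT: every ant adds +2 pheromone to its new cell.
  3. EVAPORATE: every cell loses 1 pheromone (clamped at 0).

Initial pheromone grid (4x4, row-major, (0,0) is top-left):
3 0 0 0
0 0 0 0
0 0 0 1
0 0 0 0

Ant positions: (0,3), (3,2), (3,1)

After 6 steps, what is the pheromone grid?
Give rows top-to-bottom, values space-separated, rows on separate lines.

After step 1: ants at (1,3),(2,2),(2,1)
  2 0 0 0
  0 0 0 1
  0 1 1 0
  0 0 0 0
After step 2: ants at (0,3),(2,1),(2,2)
  1 0 0 1
  0 0 0 0
  0 2 2 0
  0 0 0 0
After step 3: ants at (1,3),(2,2),(2,1)
  0 0 0 0
  0 0 0 1
  0 3 3 0
  0 0 0 0
After step 4: ants at (0,3),(2,1),(2,2)
  0 0 0 1
  0 0 0 0
  0 4 4 0
  0 0 0 0
After step 5: ants at (1,3),(2,2),(2,1)
  0 0 0 0
  0 0 0 1
  0 5 5 0
  0 0 0 0
After step 6: ants at (0,3),(2,1),(2,2)
  0 0 0 1
  0 0 0 0
  0 6 6 0
  0 0 0 0

0 0 0 1
0 0 0 0
0 6 6 0
0 0 0 0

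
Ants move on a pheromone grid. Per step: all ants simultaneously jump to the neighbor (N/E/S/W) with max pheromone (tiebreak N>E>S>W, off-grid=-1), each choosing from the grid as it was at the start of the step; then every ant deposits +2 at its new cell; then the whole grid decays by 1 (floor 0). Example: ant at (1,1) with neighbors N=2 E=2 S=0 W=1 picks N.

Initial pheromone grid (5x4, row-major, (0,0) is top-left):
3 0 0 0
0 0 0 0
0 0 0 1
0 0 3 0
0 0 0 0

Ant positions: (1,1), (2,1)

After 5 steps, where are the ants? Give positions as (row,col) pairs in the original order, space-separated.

Step 1: ant0:(1,1)->N->(0,1) | ant1:(2,1)->N->(1,1)
  grid max=2 at (0,0)
Step 2: ant0:(0,1)->W->(0,0) | ant1:(1,1)->N->(0,1)
  grid max=3 at (0,0)
Step 3: ant0:(0,0)->E->(0,1) | ant1:(0,1)->W->(0,0)
  grid max=4 at (0,0)
Step 4: ant0:(0,1)->W->(0,0) | ant1:(0,0)->E->(0,1)
  grid max=5 at (0,0)
Step 5: ant0:(0,0)->E->(0,1) | ant1:(0,1)->W->(0,0)
  grid max=6 at (0,0)

(0,1) (0,0)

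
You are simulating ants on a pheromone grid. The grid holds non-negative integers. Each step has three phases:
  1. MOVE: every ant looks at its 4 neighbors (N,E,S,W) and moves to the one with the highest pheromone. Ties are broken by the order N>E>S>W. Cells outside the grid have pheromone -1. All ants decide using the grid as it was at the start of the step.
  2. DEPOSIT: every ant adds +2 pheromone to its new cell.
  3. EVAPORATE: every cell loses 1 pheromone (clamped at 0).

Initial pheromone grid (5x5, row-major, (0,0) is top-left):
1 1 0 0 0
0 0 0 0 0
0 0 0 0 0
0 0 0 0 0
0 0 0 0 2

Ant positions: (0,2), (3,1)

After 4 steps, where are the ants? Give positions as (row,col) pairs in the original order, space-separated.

Step 1: ant0:(0,2)->W->(0,1) | ant1:(3,1)->N->(2,1)
  grid max=2 at (0,1)
Step 2: ant0:(0,1)->E->(0,2) | ant1:(2,1)->N->(1,1)
  grid max=1 at (0,1)
Step 3: ant0:(0,2)->W->(0,1) | ant1:(1,1)->N->(0,1)
  grid max=4 at (0,1)
Step 4: ant0:(0,1)->E->(0,2) | ant1:(0,1)->E->(0,2)
  grid max=3 at (0,1)

(0,2) (0,2)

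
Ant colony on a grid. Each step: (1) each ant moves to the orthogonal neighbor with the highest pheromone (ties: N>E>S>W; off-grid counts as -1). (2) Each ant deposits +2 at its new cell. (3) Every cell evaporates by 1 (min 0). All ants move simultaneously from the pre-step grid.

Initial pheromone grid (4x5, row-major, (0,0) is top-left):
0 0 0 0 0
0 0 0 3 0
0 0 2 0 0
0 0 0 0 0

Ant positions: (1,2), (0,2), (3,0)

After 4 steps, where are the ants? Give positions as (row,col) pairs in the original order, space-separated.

Step 1: ant0:(1,2)->E->(1,3) | ant1:(0,2)->E->(0,3) | ant2:(3,0)->N->(2,0)
  grid max=4 at (1,3)
Step 2: ant0:(1,3)->N->(0,3) | ant1:(0,3)->S->(1,3) | ant2:(2,0)->N->(1,0)
  grid max=5 at (1,3)
Step 3: ant0:(0,3)->S->(1,3) | ant1:(1,3)->N->(0,3) | ant2:(1,0)->N->(0,0)
  grid max=6 at (1,3)
Step 4: ant0:(1,3)->N->(0,3) | ant1:(0,3)->S->(1,3) | ant2:(0,0)->E->(0,1)
  grid max=7 at (1,3)

(0,3) (1,3) (0,1)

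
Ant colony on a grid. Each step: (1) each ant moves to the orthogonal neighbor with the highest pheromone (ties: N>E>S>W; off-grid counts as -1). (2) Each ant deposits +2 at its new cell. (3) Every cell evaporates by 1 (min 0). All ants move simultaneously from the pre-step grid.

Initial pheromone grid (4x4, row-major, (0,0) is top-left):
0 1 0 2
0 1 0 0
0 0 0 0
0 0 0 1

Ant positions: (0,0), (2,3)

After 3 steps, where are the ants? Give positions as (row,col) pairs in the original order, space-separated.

Step 1: ant0:(0,0)->E->(0,1) | ant1:(2,3)->S->(3,3)
  grid max=2 at (0,1)
Step 2: ant0:(0,1)->E->(0,2) | ant1:(3,3)->N->(2,3)
  grid max=1 at (0,1)
Step 3: ant0:(0,2)->W->(0,1) | ant1:(2,3)->S->(3,3)
  grid max=2 at (0,1)

(0,1) (3,3)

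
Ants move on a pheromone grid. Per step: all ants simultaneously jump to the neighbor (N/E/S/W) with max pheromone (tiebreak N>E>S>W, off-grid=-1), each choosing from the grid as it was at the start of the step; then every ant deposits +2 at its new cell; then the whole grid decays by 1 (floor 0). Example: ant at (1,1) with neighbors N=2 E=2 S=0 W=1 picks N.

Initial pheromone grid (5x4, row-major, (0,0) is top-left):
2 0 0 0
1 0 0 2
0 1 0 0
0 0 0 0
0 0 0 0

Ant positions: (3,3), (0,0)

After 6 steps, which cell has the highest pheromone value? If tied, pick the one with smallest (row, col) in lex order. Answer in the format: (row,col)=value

Answer: (0,0)=2

Derivation:
Step 1: ant0:(3,3)->N->(2,3) | ant1:(0,0)->S->(1,0)
  grid max=2 at (1,0)
Step 2: ant0:(2,3)->N->(1,3) | ant1:(1,0)->N->(0,0)
  grid max=2 at (0,0)
Step 3: ant0:(1,3)->N->(0,3) | ant1:(0,0)->S->(1,0)
  grid max=2 at (1,0)
Step 4: ant0:(0,3)->S->(1,3) | ant1:(1,0)->N->(0,0)
  grid max=2 at (0,0)
Step 5: ant0:(1,3)->N->(0,3) | ant1:(0,0)->S->(1,0)
  grid max=2 at (1,0)
Step 6: ant0:(0,3)->S->(1,3) | ant1:(1,0)->N->(0,0)
  grid max=2 at (0,0)
Final grid:
  2 0 0 0
  1 0 0 2
  0 0 0 0
  0 0 0 0
  0 0 0 0
Max pheromone 2 at (0,0)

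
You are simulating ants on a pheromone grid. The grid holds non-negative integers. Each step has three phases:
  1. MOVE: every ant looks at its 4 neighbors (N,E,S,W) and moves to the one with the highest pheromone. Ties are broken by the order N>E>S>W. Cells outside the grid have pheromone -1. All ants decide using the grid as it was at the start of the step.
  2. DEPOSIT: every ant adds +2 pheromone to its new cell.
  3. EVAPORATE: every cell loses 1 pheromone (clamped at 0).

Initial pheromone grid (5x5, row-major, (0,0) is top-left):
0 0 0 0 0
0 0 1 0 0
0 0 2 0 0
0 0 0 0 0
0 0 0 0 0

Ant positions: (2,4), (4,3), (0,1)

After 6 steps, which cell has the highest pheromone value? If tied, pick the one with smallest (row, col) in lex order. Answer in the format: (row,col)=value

Step 1: ant0:(2,4)->N->(1,4) | ant1:(4,3)->N->(3,3) | ant2:(0,1)->E->(0,2)
  grid max=1 at (0,2)
Step 2: ant0:(1,4)->N->(0,4) | ant1:(3,3)->N->(2,3) | ant2:(0,2)->E->(0,3)
  grid max=1 at (0,3)
Step 3: ant0:(0,4)->W->(0,3) | ant1:(2,3)->N->(1,3) | ant2:(0,3)->E->(0,4)
  grid max=2 at (0,3)
Step 4: ant0:(0,3)->E->(0,4) | ant1:(1,3)->N->(0,3) | ant2:(0,4)->W->(0,3)
  grid max=5 at (0,3)
Step 5: ant0:(0,4)->W->(0,3) | ant1:(0,3)->E->(0,4) | ant2:(0,3)->E->(0,4)
  grid max=6 at (0,3)
Step 6: ant0:(0,3)->E->(0,4) | ant1:(0,4)->W->(0,3) | ant2:(0,4)->W->(0,3)
  grid max=9 at (0,3)
Final grid:
  0 0 0 9 7
  0 0 0 0 0
  0 0 0 0 0
  0 0 0 0 0
  0 0 0 0 0
Max pheromone 9 at (0,3)

Answer: (0,3)=9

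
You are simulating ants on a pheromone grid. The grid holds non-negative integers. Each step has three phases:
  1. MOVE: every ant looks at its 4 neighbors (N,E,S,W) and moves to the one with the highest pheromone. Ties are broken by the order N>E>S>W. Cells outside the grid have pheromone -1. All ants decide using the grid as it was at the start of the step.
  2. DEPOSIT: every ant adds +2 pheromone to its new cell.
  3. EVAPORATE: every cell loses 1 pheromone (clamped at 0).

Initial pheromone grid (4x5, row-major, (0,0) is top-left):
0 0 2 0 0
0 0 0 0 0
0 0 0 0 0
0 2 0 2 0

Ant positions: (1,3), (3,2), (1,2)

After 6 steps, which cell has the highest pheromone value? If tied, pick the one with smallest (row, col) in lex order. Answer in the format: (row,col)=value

Step 1: ant0:(1,3)->N->(0,3) | ant1:(3,2)->E->(3,3) | ant2:(1,2)->N->(0,2)
  grid max=3 at (0,2)
Step 2: ant0:(0,3)->W->(0,2) | ant1:(3,3)->N->(2,3) | ant2:(0,2)->E->(0,3)
  grid max=4 at (0,2)
Step 3: ant0:(0,2)->E->(0,3) | ant1:(2,3)->S->(3,3) | ant2:(0,3)->W->(0,2)
  grid max=5 at (0,2)
Step 4: ant0:(0,3)->W->(0,2) | ant1:(3,3)->N->(2,3) | ant2:(0,2)->E->(0,3)
  grid max=6 at (0,2)
Step 5: ant0:(0,2)->E->(0,3) | ant1:(2,3)->S->(3,3) | ant2:(0,3)->W->(0,2)
  grid max=7 at (0,2)
Step 6: ant0:(0,3)->W->(0,2) | ant1:(3,3)->N->(2,3) | ant2:(0,2)->E->(0,3)
  grid max=8 at (0,2)
Final grid:
  0 0 8 6 0
  0 0 0 0 0
  0 0 0 1 0
  0 0 0 2 0
Max pheromone 8 at (0,2)

Answer: (0,2)=8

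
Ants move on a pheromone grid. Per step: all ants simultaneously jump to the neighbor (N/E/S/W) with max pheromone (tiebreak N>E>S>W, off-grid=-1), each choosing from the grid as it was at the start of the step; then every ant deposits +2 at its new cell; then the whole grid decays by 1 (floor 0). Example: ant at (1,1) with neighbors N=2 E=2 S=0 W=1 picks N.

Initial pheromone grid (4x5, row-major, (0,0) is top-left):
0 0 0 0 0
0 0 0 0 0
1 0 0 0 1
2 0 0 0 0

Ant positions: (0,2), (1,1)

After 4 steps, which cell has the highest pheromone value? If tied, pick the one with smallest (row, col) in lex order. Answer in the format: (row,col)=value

Answer: (0,4)=3

Derivation:
Step 1: ant0:(0,2)->E->(0,3) | ant1:(1,1)->N->(0,1)
  grid max=1 at (0,1)
Step 2: ant0:(0,3)->E->(0,4) | ant1:(0,1)->E->(0,2)
  grid max=1 at (0,2)
Step 3: ant0:(0,4)->S->(1,4) | ant1:(0,2)->E->(0,3)
  grid max=1 at (0,3)
Step 4: ant0:(1,4)->N->(0,4) | ant1:(0,3)->E->(0,4)
  grid max=3 at (0,4)
Final grid:
  0 0 0 0 3
  0 0 0 0 0
  0 0 0 0 0
  0 0 0 0 0
Max pheromone 3 at (0,4)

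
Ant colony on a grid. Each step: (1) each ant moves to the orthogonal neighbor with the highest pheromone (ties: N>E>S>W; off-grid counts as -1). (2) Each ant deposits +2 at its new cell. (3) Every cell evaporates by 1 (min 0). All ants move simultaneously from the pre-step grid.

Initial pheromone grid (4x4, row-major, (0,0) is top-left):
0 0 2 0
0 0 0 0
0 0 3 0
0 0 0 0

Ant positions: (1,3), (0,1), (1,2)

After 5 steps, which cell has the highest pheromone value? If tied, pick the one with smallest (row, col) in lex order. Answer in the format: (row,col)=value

Answer: (0,2)=11

Derivation:
Step 1: ant0:(1,3)->N->(0,3) | ant1:(0,1)->E->(0,2) | ant2:(1,2)->S->(2,2)
  grid max=4 at (2,2)
Step 2: ant0:(0,3)->W->(0,2) | ant1:(0,2)->E->(0,3) | ant2:(2,2)->N->(1,2)
  grid max=4 at (0,2)
Step 3: ant0:(0,2)->E->(0,3) | ant1:(0,3)->W->(0,2) | ant2:(1,2)->N->(0,2)
  grid max=7 at (0,2)
Step 4: ant0:(0,3)->W->(0,2) | ant1:(0,2)->E->(0,3) | ant2:(0,2)->E->(0,3)
  grid max=8 at (0,2)
Step 5: ant0:(0,2)->E->(0,3) | ant1:(0,3)->W->(0,2) | ant2:(0,3)->W->(0,2)
  grid max=11 at (0,2)
Final grid:
  0 0 11 7
  0 0 0 0
  0 0 0 0
  0 0 0 0
Max pheromone 11 at (0,2)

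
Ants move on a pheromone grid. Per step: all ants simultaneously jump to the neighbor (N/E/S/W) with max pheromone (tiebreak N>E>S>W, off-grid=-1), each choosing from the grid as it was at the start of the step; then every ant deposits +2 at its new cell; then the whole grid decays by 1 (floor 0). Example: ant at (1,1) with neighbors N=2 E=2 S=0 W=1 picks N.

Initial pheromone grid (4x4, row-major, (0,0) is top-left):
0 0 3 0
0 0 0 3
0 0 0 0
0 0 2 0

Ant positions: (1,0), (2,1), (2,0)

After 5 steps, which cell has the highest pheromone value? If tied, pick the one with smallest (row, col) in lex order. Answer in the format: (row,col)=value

Step 1: ant0:(1,0)->N->(0,0) | ant1:(2,1)->N->(1,1) | ant2:(2,0)->N->(1,0)
  grid max=2 at (0,2)
Step 2: ant0:(0,0)->S->(1,0) | ant1:(1,1)->W->(1,0) | ant2:(1,0)->N->(0,0)
  grid max=4 at (1,0)
Step 3: ant0:(1,0)->N->(0,0) | ant1:(1,0)->N->(0,0) | ant2:(0,0)->S->(1,0)
  grid max=5 at (0,0)
Step 4: ant0:(0,0)->S->(1,0) | ant1:(0,0)->S->(1,0) | ant2:(1,0)->N->(0,0)
  grid max=8 at (1,0)
Step 5: ant0:(1,0)->N->(0,0) | ant1:(1,0)->N->(0,0) | ant2:(0,0)->S->(1,0)
  grid max=9 at (0,0)
Final grid:
  9 0 0 0
  9 0 0 0
  0 0 0 0
  0 0 0 0
Max pheromone 9 at (0,0)

Answer: (0,0)=9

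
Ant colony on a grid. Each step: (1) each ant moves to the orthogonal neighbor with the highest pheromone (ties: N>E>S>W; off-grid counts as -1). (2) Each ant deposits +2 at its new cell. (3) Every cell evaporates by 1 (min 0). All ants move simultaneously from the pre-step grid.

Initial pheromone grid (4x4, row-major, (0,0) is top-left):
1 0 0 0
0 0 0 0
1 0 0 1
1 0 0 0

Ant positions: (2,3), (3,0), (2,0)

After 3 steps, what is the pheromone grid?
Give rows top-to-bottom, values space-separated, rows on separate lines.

After step 1: ants at (1,3),(2,0),(3,0)
  0 0 0 0
  0 0 0 1
  2 0 0 0
  2 0 0 0
After step 2: ants at (0,3),(3,0),(2,0)
  0 0 0 1
  0 0 0 0
  3 0 0 0
  3 0 0 0
After step 3: ants at (1,3),(2,0),(3,0)
  0 0 0 0
  0 0 0 1
  4 0 0 0
  4 0 0 0

0 0 0 0
0 0 0 1
4 0 0 0
4 0 0 0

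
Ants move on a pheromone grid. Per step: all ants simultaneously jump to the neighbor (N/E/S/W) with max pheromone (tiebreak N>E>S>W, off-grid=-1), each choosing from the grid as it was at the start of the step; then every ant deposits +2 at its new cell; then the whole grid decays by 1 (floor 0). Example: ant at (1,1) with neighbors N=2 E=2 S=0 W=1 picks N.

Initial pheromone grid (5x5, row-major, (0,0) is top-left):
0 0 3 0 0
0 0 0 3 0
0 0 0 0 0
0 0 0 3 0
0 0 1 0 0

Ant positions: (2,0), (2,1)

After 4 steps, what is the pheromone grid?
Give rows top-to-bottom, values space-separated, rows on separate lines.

After step 1: ants at (1,0),(1,1)
  0 0 2 0 0
  1 1 0 2 0
  0 0 0 0 0
  0 0 0 2 0
  0 0 0 0 0
After step 2: ants at (1,1),(1,0)
  0 0 1 0 0
  2 2 0 1 0
  0 0 0 0 0
  0 0 0 1 0
  0 0 0 0 0
After step 3: ants at (1,0),(1,1)
  0 0 0 0 0
  3 3 0 0 0
  0 0 0 0 0
  0 0 0 0 0
  0 0 0 0 0
After step 4: ants at (1,1),(1,0)
  0 0 0 0 0
  4 4 0 0 0
  0 0 0 0 0
  0 0 0 0 0
  0 0 0 0 0

0 0 0 0 0
4 4 0 0 0
0 0 0 0 0
0 0 0 0 0
0 0 0 0 0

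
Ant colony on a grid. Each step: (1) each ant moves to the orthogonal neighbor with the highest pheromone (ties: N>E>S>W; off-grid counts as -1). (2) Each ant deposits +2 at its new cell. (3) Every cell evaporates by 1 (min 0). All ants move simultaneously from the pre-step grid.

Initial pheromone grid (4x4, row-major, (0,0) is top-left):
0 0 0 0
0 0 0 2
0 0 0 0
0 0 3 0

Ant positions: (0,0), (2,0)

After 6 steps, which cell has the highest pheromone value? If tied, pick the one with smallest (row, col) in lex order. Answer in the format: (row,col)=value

Step 1: ant0:(0,0)->E->(0,1) | ant1:(2,0)->N->(1,0)
  grid max=2 at (3,2)
Step 2: ant0:(0,1)->E->(0,2) | ant1:(1,0)->N->(0,0)
  grid max=1 at (0,0)
Step 3: ant0:(0,2)->E->(0,3) | ant1:(0,0)->E->(0,1)
  grid max=1 at (0,1)
Step 4: ant0:(0,3)->S->(1,3) | ant1:(0,1)->E->(0,2)
  grid max=1 at (0,2)
Step 5: ant0:(1,3)->N->(0,3) | ant1:(0,2)->E->(0,3)
  grid max=3 at (0,3)
Step 6: ant0:(0,3)->S->(1,3) | ant1:(0,3)->S->(1,3)
  grid max=3 at (1,3)
Final grid:
  0 0 0 2
  0 0 0 3
  0 0 0 0
  0 0 0 0
Max pheromone 3 at (1,3)

Answer: (1,3)=3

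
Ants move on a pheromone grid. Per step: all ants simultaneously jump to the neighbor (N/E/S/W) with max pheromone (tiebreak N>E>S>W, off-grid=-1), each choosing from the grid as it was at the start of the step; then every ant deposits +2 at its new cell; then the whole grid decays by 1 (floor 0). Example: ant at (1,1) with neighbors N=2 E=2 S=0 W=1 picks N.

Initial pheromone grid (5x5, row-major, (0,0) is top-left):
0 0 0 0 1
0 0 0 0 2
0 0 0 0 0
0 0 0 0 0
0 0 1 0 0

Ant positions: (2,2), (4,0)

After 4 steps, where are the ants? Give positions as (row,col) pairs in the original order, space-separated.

Step 1: ant0:(2,2)->N->(1,2) | ant1:(4,0)->N->(3,0)
  grid max=1 at (1,2)
Step 2: ant0:(1,2)->N->(0,2) | ant1:(3,0)->N->(2,0)
  grid max=1 at (0,2)
Step 3: ant0:(0,2)->E->(0,3) | ant1:(2,0)->N->(1,0)
  grid max=1 at (0,3)
Step 4: ant0:(0,3)->E->(0,4) | ant1:(1,0)->N->(0,0)
  grid max=1 at (0,0)

(0,4) (0,0)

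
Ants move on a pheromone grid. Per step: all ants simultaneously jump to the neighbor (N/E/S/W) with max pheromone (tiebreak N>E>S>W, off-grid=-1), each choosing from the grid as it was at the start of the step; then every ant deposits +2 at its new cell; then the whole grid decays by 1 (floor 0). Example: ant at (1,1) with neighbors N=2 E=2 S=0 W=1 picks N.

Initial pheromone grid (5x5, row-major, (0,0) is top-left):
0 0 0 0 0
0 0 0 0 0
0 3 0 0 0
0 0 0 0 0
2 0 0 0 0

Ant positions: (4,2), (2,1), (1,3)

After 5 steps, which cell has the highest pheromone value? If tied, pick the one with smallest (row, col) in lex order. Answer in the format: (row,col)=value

Answer: (2,1)=6

Derivation:
Step 1: ant0:(4,2)->N->(3,2) | ant1:(2,1)->N->(1,1) | ant2:(1,3)->N->(0,3)
  grid max=2 at (2,1)
Step 2: ant0:(3,2)->N->(2,2) | ant1:(1,1)->S->(2,1) | ant2:(0,3)->E->(0,4)
  grid max=3 at (2,1)
Step 3: ant0:(2,2)->W->(2,1) | ant1:(2,1)->E->(2,2) | ant2:(0,4)->S->(1,4)
  grid max=4 at (2,1)
Step 4: ant0:(2,1)->E->(2,2) | ant1:(2,2)->W->(2,1) | ant2:(1,4)->N->(0,4)
  grid max=5 at (2,1)
Step 5: ant0:(2,2)->W->(2,1) | ant1:(2,1)->E->(2,2) | ant2:(0,4)->S->(1,4)
  grid max=6 at (2,1)
Final grid:
  0 0 0 0 0
  0 0 0 0 1
  0 6 4 0 0
  0 0 0 0 0
  0 0 0 0 0
Max pheromone 6 at (2,1)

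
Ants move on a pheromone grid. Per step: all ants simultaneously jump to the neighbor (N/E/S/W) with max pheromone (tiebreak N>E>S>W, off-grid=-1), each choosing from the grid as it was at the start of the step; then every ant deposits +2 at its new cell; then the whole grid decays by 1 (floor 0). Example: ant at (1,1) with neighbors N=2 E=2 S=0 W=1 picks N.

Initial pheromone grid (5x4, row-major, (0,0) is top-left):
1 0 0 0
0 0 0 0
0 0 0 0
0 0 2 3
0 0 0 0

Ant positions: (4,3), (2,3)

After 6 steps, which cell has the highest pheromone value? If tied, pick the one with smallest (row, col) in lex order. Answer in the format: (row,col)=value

Answer: (3,3)=9

Derivation:
Step 1: ant0:(4,3)->N->(3,3) | ant1:(2,3)->S->(3,3)
  grid max=6 at (3,3)
Step 2: ant0:(3,3)->W->(3,2) | ant1:(3,3)->W->(3,2)
  grid max=5 at (3,3)
Step 3: ant0:(3,2)->E->(3,3) | ant1:(3,2)->E->(3,3)
  grid max=8 at (3,3)
Step 4: ant0:(3,3)->W->(3,2) | ant1:(3,3)->W->(3,2)
  grid max=7 at (3,3)
Step 5: ant0:(3,2)->E->(3,3) | ant1:(3,2)->E->(3,3)
  grid max=10 at (3,3)
Step 6: ant0:(3,3)->W->(3,2) | ant1:(3,3)->W->(3,2)
  grid max=9 at (3,3)
Final grid:
  0 0 0 0
  0 0 0 0
  0 0 0 0
  0 0 8 9
  0 0 0 0
Max pheromone 9 at (3,3)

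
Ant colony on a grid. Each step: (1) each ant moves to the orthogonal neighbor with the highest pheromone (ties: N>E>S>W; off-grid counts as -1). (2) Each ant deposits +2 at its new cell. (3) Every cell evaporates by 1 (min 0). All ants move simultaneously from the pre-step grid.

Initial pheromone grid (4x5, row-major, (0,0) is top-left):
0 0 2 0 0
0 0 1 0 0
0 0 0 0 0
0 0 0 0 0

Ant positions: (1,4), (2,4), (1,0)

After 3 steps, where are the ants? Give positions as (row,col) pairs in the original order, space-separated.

Step 1: ant0:(1,4)->N->(0,4) | ant1:(2,4)->N->(1,4) | ant2:(1,0)->N->(0,0)
  grid max=1 at (0,0)
Step 2: ant0:(0,4)->S->(1,4) | ant1:(1,4)->N->(0,4) | ant2:(0,0)->E->(0,1)
  grid max=2 at (0,4)
Step 3: ant0:(1,4)->N->(0,4) | ant1:(0,4)->S->(1,4) | ant2:(0,1)->E->(0,2)
  grid max=3 at (0,4)

(0,4) (1,4) (0,2)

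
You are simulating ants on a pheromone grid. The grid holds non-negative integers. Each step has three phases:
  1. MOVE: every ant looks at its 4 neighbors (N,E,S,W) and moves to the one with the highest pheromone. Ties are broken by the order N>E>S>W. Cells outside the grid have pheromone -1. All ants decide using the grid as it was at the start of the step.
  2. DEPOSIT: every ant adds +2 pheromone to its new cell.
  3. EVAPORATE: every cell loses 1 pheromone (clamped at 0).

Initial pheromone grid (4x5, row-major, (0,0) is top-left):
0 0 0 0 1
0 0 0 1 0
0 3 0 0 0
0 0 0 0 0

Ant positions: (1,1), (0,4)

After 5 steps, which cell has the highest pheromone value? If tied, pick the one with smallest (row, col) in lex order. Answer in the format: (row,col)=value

Step 1: ant0:(1,1)->S->(2,1) | ant1:(0,4)->S->(1,4)
  grid max=4 at (2,1)
Step 2: ant0:(2,1)->N->(1,1) | ant1:(1,4)->N->(0,4)
  grid max=3 at (2,1)
Step 3: ant0:(1,1)->S->(2,1) | ant1:(0,4)->S->(1,4)
  grid max=4 at (2,1)
Step 4: ant0:(2,1)->N->(1,1) | ant1:(1,4)->N->(0,4)
  grid max=3 at (2,1)
Step 5: ant0:(1,1)->S->(2,1) | ant1:(0,4)->S->(1,4)
  grid max=4 at (2,1)
Final grid:
  0 0 0 0 0
  0 0 0 0 1
  0 4 0 0 0
  0 0 0 0 0
Max pheromone 4 at (2,1)

Answer: (2,1)=4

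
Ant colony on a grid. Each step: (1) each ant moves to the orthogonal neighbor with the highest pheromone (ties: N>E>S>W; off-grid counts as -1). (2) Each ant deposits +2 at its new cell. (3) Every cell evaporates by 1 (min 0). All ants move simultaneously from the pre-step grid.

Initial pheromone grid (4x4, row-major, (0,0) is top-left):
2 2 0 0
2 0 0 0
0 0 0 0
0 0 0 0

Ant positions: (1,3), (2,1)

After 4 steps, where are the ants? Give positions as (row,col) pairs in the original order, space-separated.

Step 1: ant0:(1,3)->N->(0,3) | ant1:(2,1)->N->(1,1)
  grid max=1 at (0,0)
Step 2: ant0:(0,3)->S->(1,3) | ant1:(1,1)->N->(0,1)
  grid max=2 at (0,1)
Step 3: ant0:(1,3)->N->(0,3) | ant1:(0,1)->E->(0,2)
  grid max=1 at (0,1)
Step 4: ant0:(0,3)->W->(0,2) | ant1:(0,2)->E->(0,3)
  grid max=2 at (0,2)

(0,2) (0,3)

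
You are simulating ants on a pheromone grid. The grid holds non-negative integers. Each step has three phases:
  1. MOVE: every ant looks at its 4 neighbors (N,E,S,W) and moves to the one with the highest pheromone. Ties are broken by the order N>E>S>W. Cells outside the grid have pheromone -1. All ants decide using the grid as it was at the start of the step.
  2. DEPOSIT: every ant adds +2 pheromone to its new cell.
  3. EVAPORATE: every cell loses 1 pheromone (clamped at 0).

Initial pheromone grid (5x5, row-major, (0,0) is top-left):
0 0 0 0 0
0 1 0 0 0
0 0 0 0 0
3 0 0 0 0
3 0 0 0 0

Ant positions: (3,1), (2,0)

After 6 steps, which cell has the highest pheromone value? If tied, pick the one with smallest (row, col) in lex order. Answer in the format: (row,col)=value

Step 1: ant0:(3,1)->W->(3,0) | ant1:(2,0)->S->(3,0)
  grid max=6 at (3,0)
Step 2: ant0:(3,0)->S->(4,0) | ant1:(3,0)->S->(4,0)
  grid max=5 at (3,0)
Step 3: ant0:(4,0)->N->(3,0) | ant1:(4,0)->N->(3,0)
  grid max=8 at (3,0)
Step 4: ant0:(3,0)->S->(4,0) | ant1:(3,0)->S->(4,0)
  grid max=7 at (3,0)
Step 5: ant0:(4,0)->N->(3,0) | ant1:(4,0)->N->(3,0)
  grid max=10 at (3,0)
Step 6: ant0:(3,0)->S->(4,0) | ant1:(3,0)->S->(4,0)
  grid max=9 at (3,0)
Final grid:
  0 0 0 0 0
  0 0 0 0 0
  0 0 0 0 0
  9 0 0 0 0
  9 0 0 0 0
Max pheromone 9 at (3,0)

Answer: (3,0)=9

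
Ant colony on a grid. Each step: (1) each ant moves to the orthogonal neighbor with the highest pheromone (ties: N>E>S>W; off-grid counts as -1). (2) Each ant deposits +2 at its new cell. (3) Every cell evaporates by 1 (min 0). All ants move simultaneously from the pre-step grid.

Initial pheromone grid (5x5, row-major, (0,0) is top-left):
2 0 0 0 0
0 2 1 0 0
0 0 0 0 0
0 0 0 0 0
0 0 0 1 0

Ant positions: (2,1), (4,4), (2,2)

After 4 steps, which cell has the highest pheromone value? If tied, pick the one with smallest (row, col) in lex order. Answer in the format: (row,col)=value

Answer: (1,1)=6

Derivation:
Step 1: ant0:(2,1)->N->(1,1) | ant1:(4,4)->W->(4,3) | ant2:(2,2)->N->(1,2)
  grid max=3 at (1,1)
Step 2: ant0:(1,1)->E->(1,2) | ant1:(4,3)->N->(3,3) | ant2:(1,2)->W->(1,1)
  grid max=4 at (1,1)
Step 3: ant0:(1,2)->W->(1,1) | ant1:(3,3)->S->(4,3) | ant2:(1,1)->E->(1,2)
  grid max=5 at (1,1)
Step 4: ant0:(1,1)->E->(1,2) | ant1:(4,3)->N->(3,3) | ant2:(1,2)->W->(1,1)
  grid max=6 at (1,1)
Final grid:
  0 0 0 0 0
  0 6 5 0 0
  0 0 0 0 0
  0 0 0 1 0
  0 0 0 1 0
Max pheromone 6 at (1,1)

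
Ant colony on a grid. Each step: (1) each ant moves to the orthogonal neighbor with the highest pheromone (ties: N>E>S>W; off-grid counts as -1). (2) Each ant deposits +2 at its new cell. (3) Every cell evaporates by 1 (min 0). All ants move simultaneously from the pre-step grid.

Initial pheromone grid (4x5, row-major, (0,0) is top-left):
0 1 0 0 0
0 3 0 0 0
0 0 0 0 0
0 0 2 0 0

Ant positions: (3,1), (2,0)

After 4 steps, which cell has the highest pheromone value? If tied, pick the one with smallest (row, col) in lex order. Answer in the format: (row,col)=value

Answer: (1,1)=3

Derivation:
Step 1: ant0:(3,1)->E->(3,2) | ant1:(2,0)->N->(1,0)
  grid max=3 at (3,2)
Step 2: ant0:(3,2)->N->(2,2) | ant1:(1,0)->E->(1,1)
  grid max=3 at (1,1)
Step 3: ant0:(2,2)->S->(3,2) | ant1:(1,1)->N->(0,1)
  grid max=3 at (3,2)
Step 4: ant0:(3,2)->N->(2,2) | ant1:(0,1)->S->(1,1)
  grid max=3 at (1,1)
Final grid:
  0 0 0 0 0
  0 3 0 0 0
  0 0 1 0 0
  0 0 2 0 0
Max pheromone 3 at (1,1)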